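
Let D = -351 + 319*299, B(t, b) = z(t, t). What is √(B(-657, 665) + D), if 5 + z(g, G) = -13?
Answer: 2*√23753 ≈ 308.24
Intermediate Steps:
z(g, G) = -18 (z(g, G) = -5 - 13 = -18)
B(t, b) = -18
D = 95030 (D = -351 + 95381 = 95030)
√(B(-657, 665) + D) = √(-18 + 95030) = √95012 = 2*√23753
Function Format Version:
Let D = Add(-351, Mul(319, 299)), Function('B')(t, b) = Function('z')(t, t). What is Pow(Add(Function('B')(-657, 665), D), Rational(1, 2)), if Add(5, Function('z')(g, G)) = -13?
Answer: Mul(2, Pow(23753, Rational(1, 2))) ≈ 308.24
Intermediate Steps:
Function('z')(g, G) = -18 (Function('z')(g, G) = Add(-5, -13) = -18)
Function('B')(t, b) = -18
D = 95030 (D = Add(-351, 95381) = 95030)
Pow(Add(Function('B')(-657, 665), D), Rational(1, 2)) = Pow(Add(-18, 95030), Rational(1, 2)) = Pow(95012, Rational(1, 2)) = Mul(2, Pow(23753, Rational(1, 2)))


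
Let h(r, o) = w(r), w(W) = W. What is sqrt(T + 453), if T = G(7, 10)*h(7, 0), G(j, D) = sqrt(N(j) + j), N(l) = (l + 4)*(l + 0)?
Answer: sqrt(453 + 14*sqrt(21)) ≈ 22.741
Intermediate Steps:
h(r, o) = r
N(l) = l*(4 + l) (N(l) = (4 + l)*l = l*(4 + l))
G(j, D) = sqrt(j + j*(4 + j)) (G(j, D) = sqrt(j*(4 + j) + j) = sqrt(j + j*(4 + j)))
T = 14*sqrt(21) (T = sqrt(7*(5 + 7))*7 = sqrt(7*12)*7 = sqrt(84)*7 = (2*sqrt(21))*7 = 14*sqrt(21) ≈ 64.156)
sqrt(T + 453) = sqrt(14*sqrt(21) + 453) = sqrt(453 + 14*sqrt(21))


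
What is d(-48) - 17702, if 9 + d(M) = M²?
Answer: -15407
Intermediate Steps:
d(M) = -9 + M²
d(-48) - 17702 = (-9 + (-48)²) - 17702 = (-9 + 2304) - 17702 = 2295 - 17702 = -15407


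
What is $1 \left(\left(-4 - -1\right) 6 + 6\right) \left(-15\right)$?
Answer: $180$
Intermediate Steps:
$1 \left(\left(-4 - -1\right) 6 + 6\right) \left(-15\right) = 1 \left(\left(-4 + 1\right) 6 + 6\right) \left(-15\right) = 1 \left(\left(-3\right) 6 + 6\right) \left(-15\right) = 1 \left(-18 + 6\right) \left(-15\right) = 1 \left(-12\right) \left(-15\right) = \left(-12\right) \left(-15\right) = 180$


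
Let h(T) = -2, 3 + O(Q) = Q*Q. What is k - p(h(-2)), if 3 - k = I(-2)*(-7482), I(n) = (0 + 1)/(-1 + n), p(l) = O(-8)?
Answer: -2552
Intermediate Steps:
O(Q) = -3 + Q² (O(Q) = -3 + Q*Q = -3 + Q²)
p(l) = 61 (p(l) = -3 + (-8)² = -3 + 64 = 61)
I(n) = 1/(-1 + n)
k = -2491 (k = 3 - (-7482)/(-1 - 2) = 3 - (-7482)/(-3) = 3 - (-1)*(-7482)/3 = 3 - 1*2494 = 3 - 2494 = -2491)
k - p(h(-2)) = -2491 - 1*61 = -2491 - 61 = -2552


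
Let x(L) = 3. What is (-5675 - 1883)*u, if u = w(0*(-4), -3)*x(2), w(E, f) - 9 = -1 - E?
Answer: -181392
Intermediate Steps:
w(E, f) = 8 - E (w(E, f) = 9 + (-1 - E) = 8 - E)
u = 24 (u = (8 - 0*(-4))*3 = (8 - 1*0)*3 = (8 + 0)*3 = 8*3 = 24)
(-5675 - 1883)*u = (-5675 - 1883)*24 = -7558*24 = -181392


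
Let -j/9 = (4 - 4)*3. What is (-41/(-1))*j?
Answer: 0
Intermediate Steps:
j = 0 (j = -9*(4 - 4)*3 = -0*3 = -9*0 = 0)
(-41/(-1))*j = (-41/(-1))*0 = -1*(-41)*0 = 41*0 = 0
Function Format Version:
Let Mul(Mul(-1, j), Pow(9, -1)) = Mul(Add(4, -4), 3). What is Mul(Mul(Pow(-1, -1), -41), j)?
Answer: 0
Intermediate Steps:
j = 0 (j = Mul(-9, Mul(Add(4, -4), 3)) = Mul(-9, Mul(0, 3)) = Mul(-9, 0) = 0)
Mul(Mul(Pow(-1, -1), -41), j) = Mul(Mul(Pow(-1, -1), -41), 0) = Mul(Mul(-1, -41), 0) = Mul(41, 0) = 0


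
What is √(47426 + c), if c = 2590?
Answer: 4*√3126 ≈ 223.64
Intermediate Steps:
√(47426 + c) = √(47426 + 2590) = √50016 = 4*√3126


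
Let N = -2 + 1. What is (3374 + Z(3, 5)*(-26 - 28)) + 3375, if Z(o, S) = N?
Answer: 6803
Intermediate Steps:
N = -1
Z(o, S) = -1
(3374 + Z(3, 5)*(-26 - 28)) + 3375 = (3374 - (-26 - 28)) + 3375 = (3374 - 1*(-54)) + 3375 = (3374 + 54) + 3375 = 3428 + 3375 = 6803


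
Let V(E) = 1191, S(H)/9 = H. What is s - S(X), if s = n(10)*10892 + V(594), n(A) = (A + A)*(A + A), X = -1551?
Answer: 4371950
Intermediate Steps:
S(H) = 9*H
n(A) = 4*A² (n(A) = (2*A)*(2*A) = 4*A²)
s = 4357991 (s = (4*10²)*10892 + 1191 = (4*100)*10892 + 1191 = 400*10892 + 1191 = 4356800 + 1191 = 4357991)
s - S(X) = 4357991 - 9*(-1551) = 4357991 - 1*(-13959) = 4357991 + 13959 = 4371950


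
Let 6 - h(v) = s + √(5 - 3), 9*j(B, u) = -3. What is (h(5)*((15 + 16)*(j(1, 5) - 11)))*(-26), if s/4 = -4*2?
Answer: 1041352/3 - 27404*√2/3 ≈ 3.3420e+5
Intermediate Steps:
j(B, u) = -⅓ (j(B, u) = (⅑)*(-3) = -⅓)
s = -32 (s = 4*(-4*2) = 4*(-8) = -32)
h(v) = 38 - √2 (h(v) = 6 - (-32 + √(5 - 3)) = 6 - (-32 + √2) = 6 + (32 - √2) = 38 - √2)
(h(5)*((15 + 16)*(j(1, 5) - 11)))*(-26) = ((38 - √2)*((15 + 16)*(-⅓ - 11)))*(-26) = ((38 - √2)*(31*(-34/3)))*(-26) = ((38 - √2)*(-1054/3))*(-26) = (-40052/3 + 1054*√2/3)*(-26) = 1041352/3 - 27404*√2/3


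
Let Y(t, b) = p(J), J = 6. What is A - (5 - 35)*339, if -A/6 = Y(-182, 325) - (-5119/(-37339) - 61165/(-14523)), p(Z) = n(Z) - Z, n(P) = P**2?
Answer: 1810489775354/180758099 ≈ 10016.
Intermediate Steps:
p(Z) = Z**2 - Z
Y(t, b) = 30 (Y(t, b) = 6*(-1 + 6) = 6*5 = 30)
A = -27820091476/180758099 (A = -6*(30 - (-5119/(-37339) - 61165/(-14523))) = -6*(30 - (-5119*(-1/37339) - 61165*(-1/14523))) = -6*(30 - (5119/37339 + 61165/14523)) = -6*(30 - 1*2358183172/542274297) = -6*(30 - 2358183172/542274297) = -6*13910045738/542274297 = -27820091476/180758099 ≈ -153.91)
A - (5 - 35)*339 = -27820091476/180758099 - (5 - 35)*339 = -27820091476/180758099 - (-30)*339 = -27820091476/180758099 - 1*(-10170) = -27820091476/180758099 + 10170 = 1810489775354/180758099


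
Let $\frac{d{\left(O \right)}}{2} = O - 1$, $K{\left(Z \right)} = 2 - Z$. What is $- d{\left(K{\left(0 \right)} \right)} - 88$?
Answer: $-90$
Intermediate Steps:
$d{\left(O \right)} = -2 + 2 O$ ($d{\left(O \right)} = 2 \left(O - 1\right) = 2 \left(-1 + O\right) = -2 + 2 O$)
$- d{\left(K{\left(0 \right)} \right)} - 88 = - (-2 + 2 \left(2 - 0\right)) - 88 = - (-2 + 2 \left(2 + 0\right)) - 88 = - (-2 + 2 \cdot 2) - 88 = - (-2 + 4) - 88 = \left(-1\right) 2 - 88 = -2 - 88 = -90$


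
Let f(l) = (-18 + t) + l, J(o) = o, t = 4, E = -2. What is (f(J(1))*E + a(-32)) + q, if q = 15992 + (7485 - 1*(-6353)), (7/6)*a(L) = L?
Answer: 208800/7 ≈ 29829.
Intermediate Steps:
f(l) = -14 + l (f(l) = (-18 + 4) + l = -14 + l)
a(L) = 6*L/7
q = 29830 (q = 15992 + (7485 + 6353) = 15992 + 13838 = 29830)
(f(J(1))*E + a(-32)) + q = ((-14 + 1)*(-2) + (6/7)*(-32)) + 29830 = (-13*(-2) - 192/7) + 29830 = (26 - 192/7) + 29830 = -10/7 + 29830 = 208800/7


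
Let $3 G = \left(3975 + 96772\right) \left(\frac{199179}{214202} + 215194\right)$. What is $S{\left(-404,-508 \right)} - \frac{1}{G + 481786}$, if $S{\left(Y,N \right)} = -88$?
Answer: $- \frac{408694980144331526}{4644261137996465} \approx -88.0$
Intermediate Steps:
$G = \frac{4643951539422149}{642606}$ ($G = \frac{\left(3975 + 96772\right) \left(\frac{199179}{214202} + 215194\right)}{3} = \frac{100747 \left(199179 \cdot \frac{1}{214202} + 215194\right)}{3} = \frac{100747 \left(\frac{199179}{214202} + 215194\right)}{3} = \frac{100747 \cdot \frac{46095184367}{214202}}{3} = \frac{1}{3} \cdot \frac{4643951539422149}{214202} = \frac{4643951539422149}{642606} \approx 7.2267 \cdot 10^{9}$)
$S{\left(-404,-508 \right)} - \frac{1}{G + 481786} = -88 - \frac{1}{\frac{4643951539422149}{642606} + 481786} = -88 - \frac{1}{\frac{4644261137996465}{642606}} = -88 - \frac{642606}{4644261137996465} = - \frac{408694980144331526}{4644261137996465}$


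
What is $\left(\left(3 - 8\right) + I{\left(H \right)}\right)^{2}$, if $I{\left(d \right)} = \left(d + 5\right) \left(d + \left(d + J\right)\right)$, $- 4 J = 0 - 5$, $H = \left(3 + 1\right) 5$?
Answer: $\frac{16851025}{16} \approx 1.0532 \cdot 10^{6}$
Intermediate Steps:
$H = 20$ ($H = 4 \cdot 5 = 20$)
$J = \frac{5}{4}$ ($J = - \frac{0 - 5}{4} = \left(- \frac{1}{4}\right) \left(-5\right) = \frac{5}{4} \approx 1.25$)
$I{\left(d \right)} = \left(5 + d\right) \left(\frac{5}{4} + 2 d\right)$ ($I{\left(d \right)} = \left(d + 5\right) \left(d + \left(d + \frac{5}{4}\right)\right) = \left(5 + d\right) \left(d + \left(\frac{5}{4} + d\right)\right) = \left(5 + d\right) \left(\frac{5}{4} + 2 d\right)$)
$\left(\left(3 - 8\right) + I{\left(H \right)}\right)^{2} = \left(\left(3 - 8\right) + \left(\frac{25}{4} + 2 \cdot 20^{2} + \frac{45}{4} \cdot 20\right)\right)^{2} = \left(\left(3 - 8\right) + \left(\frac{25}{4} + 2 \cdot 400 + 225\right)\right)^{2} = \left(-5 + \left(\frac{25}{4} + 800 + 225\right)\right)^{2} = \left(-5 + \frac{4125}{4}\right)^{2} = \left(\frac{4105}{4}\right)^{2} = \frac{16851025}{16}$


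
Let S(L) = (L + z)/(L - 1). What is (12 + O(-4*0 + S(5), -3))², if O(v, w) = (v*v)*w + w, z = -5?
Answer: 81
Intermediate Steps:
S(L) = (-5 + L)/(-1 + L) (S(L) = (L - 5)/(L - 1) = (-5 + L)/(-1 + L))
O(v, w) = w + w*v² (O(v, w) = v²*w + w = w*v² + w = w + w*v²)
(12 + O(-4*0 + S(5), -3))² = (12 - 3*(1 + (-4*0 + (-5 + 5)/(-1 + 5))²))² = (12 - 3*(1 + (0 + 0/4)²))² = (12 - 3*(1 + (0 + (¼)*0)²))² = (12 - 3*(1 + (0 + 0)²))² = (12 - 3*(1 + 0²))² = (12 - 3*(1 + 0))² = (12 - 3*1)² = (12 - 3)² = 9² = 81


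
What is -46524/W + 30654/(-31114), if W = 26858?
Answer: -567713217/208914953 ≈ -2.7174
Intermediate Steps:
-46524/W + 30654/(-31114) = -46524/26858 + 30654/(-31114) = -46524*1/26858 + 30654*(-1/31114) = -23262/13429 - 15327/15557 = -567713217/208914953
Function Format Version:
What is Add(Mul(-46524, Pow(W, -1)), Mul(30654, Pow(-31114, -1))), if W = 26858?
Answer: Rational(-567713217, 208914953) ≈ -2.7174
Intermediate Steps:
Add(Mul(-46524, Pow(W, -1)), Mul(30654, Pow(-31114, -1))) = Add(Mul(-46524, Pow(26858, -1)), Mul(30654, Pow(-31114, -1))) = Add(Mul(-46524, Rational(1, 26858)), Mul(30654, Rational(-1, 31114))) = Add(Rational(-23262, 13429), Rational(-15327, 15557)) = Rational(-567713217, 208914953)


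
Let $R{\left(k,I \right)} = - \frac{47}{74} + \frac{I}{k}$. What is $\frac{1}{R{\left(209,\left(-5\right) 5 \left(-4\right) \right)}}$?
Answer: $- \frac{15466}{2423} \approx -6.383$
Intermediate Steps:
$R{\left(k,I \right)} = - \frac{47}{74} + \frac{I}{k}$ ($R{\left(k,I \right)} = \left(-47\right) \frac{1}{74} + \frac{I}{k} = - \frac{47}{74} + \frac{I}{k}$)
$\frac{1}{R{\left(209,\left(-5\right) 5 \left(-4\right) \right)}} = \frac{1}{- \frac{47}{74} + \frac{\left(-5\right) 5 \left(-4\right)}{209}} = \frac{1}{- \frac{47}{74} + \left(-25\right) \left(-4\right) \frac{1}{209}} = \frac{1}{- \frac{47}{74} + 100 \cdot \frac{1}{209}} = \frac{1}{- \frac{47}{74} + \frac{100}{209}} = \frac{1}{- \frac{2423}{15466}} = - \frac{15466}{2423}$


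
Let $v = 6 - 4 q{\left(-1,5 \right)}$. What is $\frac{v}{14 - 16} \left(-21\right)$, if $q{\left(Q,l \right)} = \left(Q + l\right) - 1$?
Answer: $-63$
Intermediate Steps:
$q{\left(Q,l \right)} = -1 + Q + l$
$v = -6$ ($v = 6 - 4 \left(-1 - 1 + 5\right) = 6 - 12 = -6$)
$\frac{v}{14 - 16} \left(-21\right) = - \frac{6}{14 - 16} \left(-21\right) = - \frac{6}{-2} \left(-21\right) = \left(-6\right) \left(- \frac{1}{2}\right) \left(-21\right) = 3 \left(-21\right) = -63$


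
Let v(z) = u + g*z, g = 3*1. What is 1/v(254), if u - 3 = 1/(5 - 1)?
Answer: 4/3061 ≈ 0.0013068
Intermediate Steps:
u = 13/4 (u = 3 + 1/(5 - 1) = 3 + 1/4 = 13/4 ≈ 3.2500)
g = 3
v(z) = 13/4 + 3*z
1/v(254) = 1/(13/4 + 3*254) = 1/(13/4 + 762) = 1/(3061/4) = 4/3061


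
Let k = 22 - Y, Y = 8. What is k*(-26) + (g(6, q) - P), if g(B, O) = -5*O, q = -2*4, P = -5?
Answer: -319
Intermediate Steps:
q = -8
k = 14 (k = 22 - 1*8 = 22 - 8 = 14)
k*(-26) + (g(6, q) - P) = 14*(-26) + (-5*(-8) - 1*(-5)) = -364 + (40 + 5) = -364 + 45 = -319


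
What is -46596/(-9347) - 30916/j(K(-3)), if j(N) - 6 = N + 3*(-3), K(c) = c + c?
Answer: 289391216/84123 ≈ 3440.1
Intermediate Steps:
K(c) = 2*c
j(N) = -3 + N (j(N) = 6 + (N + 3*(-3)) = 6 + (N - 9) = 6 + (-9 + N) = -3 + N)
-46596/(-9347) - 30916/j(K(-3)) = -46596/(-9347) - 30916/(-3 + 2*(-3)) = -46596*(-1/9347) - 30916/(-3 - 6) = 46596/9347 - 30916/(-9) = 46596/9347 - 30916*(-1/9) = 46596/9347 + 30916/9 = 289391216/84123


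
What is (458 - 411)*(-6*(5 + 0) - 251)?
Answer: -13207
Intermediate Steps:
(458 - 411)*(-6*(5 + 0) - 251) = 47*(-6*5 - 251) = 47*(-30 - 251) = 47*(-281) = -13207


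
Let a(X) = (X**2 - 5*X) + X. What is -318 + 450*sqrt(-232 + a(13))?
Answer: -318 + 450*I*sqrt(115) ≈ -318.0 + 4825.7*I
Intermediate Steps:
a(X) = X**2 - 4*X
-318 + 450*sqrt(-232 + a(13)) = -318 + 450*sqrt(-232 + 13*(-4 + 13)) = -318 + 450*sqrt(-232 + 13*9) = -318 + 450*sqrt(-232 + 117) = -318 + 450*sqrt(-115) = -318 + 450*(I*sqrt(115)) = -318 + 450*I*sqrt(115)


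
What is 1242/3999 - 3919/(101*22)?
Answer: -4304119/2961926 ≈ -1.4531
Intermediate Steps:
1242/3999 - 3919/(101*22) = 1242*(1/3999) - 3919/2222 = 414/1333 - 3919*1/2222 = 414/1333 - 3919/2222 = -4304119/2961926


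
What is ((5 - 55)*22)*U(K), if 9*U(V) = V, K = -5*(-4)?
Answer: -22000/9 ≈ -2444.4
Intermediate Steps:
K = 20
U(V) = V/9
((5 - 55)*22)*U(K) = ((5 - 55)*22)*((⅑)*20) = -50*22*(20/9) = -1100*20/9 = -22000/9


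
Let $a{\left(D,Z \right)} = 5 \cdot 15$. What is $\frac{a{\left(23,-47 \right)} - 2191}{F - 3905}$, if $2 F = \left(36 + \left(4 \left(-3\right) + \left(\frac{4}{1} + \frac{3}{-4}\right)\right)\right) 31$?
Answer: $\frac{16928}{27861} \approx 0.60759$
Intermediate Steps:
$a{\left(D,Z \right)} = 75$
$F = \frac{3379}{8}$ ($F = \frac{\left(36 + \left(4 \left(-3\right) + \left(\frac{4}{1} + \frac{3}{-4}\right)\right)\right) 31}{2} = \frac{\left(36 + \left(-12 + \left(4 \cdot 1 + 3 \left(- \frac{1}{4}\right)\right)\right)\right) 31}{2} = \frac{\left(36 + \left(-12 + \left(4 - \frac{3}{4}\right)\right)\right) 31}{2} = \frac{\left(36 + \left(-12 + \frac{13}{4}\right)\right) 31}{2} = \frac{\left(36 - \frac{35}{4}\right) 31}{2} = \frac{\frac{109}{4} \cdot 31}{2} = \frac{1}{2} \cdot \frac{3379}{4} = \frac{3379}{8} \approx 422.38$)
$\frac{a{\left(23,-47 \right)} - 2191}{F - 3905} = \frac{75 - 2191}{\frac{3379}{8} - 3905} = - \frac{2116}{- \frac{27861}{8}} = \left(-2116\right) \left(- \frac{8}{27861}\right) = \frac{16928}{27861}$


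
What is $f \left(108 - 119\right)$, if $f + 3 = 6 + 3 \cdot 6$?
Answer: $-231$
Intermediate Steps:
$f = 21$ ($f = -3 + \left(6 + 3 \cdot 6\right) = -3 + \left(6 + 18\right) = -3 + 24 = 21$)
$f \left(108 - 119\right) = 21 \left(108 - 119\right) = 21 \left(-11\right) = -231$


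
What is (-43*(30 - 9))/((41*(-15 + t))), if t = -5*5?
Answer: 903/1640 ≈ 0.55061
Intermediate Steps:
t = -25
(-43*(30 - 9))/((41*(-15 + t))) = (-43*(30 - 9))/((41*(-15 - 25))) = (-43*21)/((41*(-40))) = -903/(-1640) = -903*(-1/1640) = 903/1640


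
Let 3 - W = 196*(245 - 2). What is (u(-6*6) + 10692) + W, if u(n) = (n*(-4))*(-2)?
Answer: -37221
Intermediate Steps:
W = -47625 (W = 3 - 196*(245 - 2) = 3 - 196*243 = 3 - 1*47628 = 3 - 47628 = -47625)
u(n) = 8*n (u(n) = -4*n*(-2) = 8*n)
(u(-6*6) + 10692) + W = (8*(-6*6) + 10692) - 47625 = (8*(-36) + 10692) - 47625 = (-288 + 10692) - 47625 = 10404 - 47625 = -37221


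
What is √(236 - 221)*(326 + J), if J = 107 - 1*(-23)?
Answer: 456*√15 ≈ 1766.1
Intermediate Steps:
J = 130 (J = 107 + 23 = 130)
√(236 - 221)*(326 + J) = √(236 - 221)*(326 + 130) = √15*456 = 456*√15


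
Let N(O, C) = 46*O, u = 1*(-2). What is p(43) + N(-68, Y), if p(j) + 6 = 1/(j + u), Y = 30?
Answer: -128493/41 ≈ -3134.0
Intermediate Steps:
u = -2
p(j) = -6 + 1/(-2 + j) (p(j) = -6 + 1/(j - 2) = -6 + 1/(-2 + j))
p(43) + N(-68, Y) = (13 - 6*43)/(-2 + 43) + 46*(-68) = (13 - 258)/41 - 3128 = (1/41)*(-245) - 3128 = -245/41 - 3128 = -128493/41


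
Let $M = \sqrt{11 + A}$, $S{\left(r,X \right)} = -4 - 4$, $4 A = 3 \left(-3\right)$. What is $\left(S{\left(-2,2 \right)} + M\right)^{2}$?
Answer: $\frac{\left(16 - \sqrt{35}\right)^{2}}{4} \approx 25.421$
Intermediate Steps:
$A = - \frac{9}{4}$ ($A = \frac{3 \left(-3\right)}{4} = \frac{1}{4} \left(-9\right) = - \frac{9}{4} \approx -2.25$)
$S{\left(r,X \right)} = -8$ ($S{\left(r,X \right)} = -4 - 4 = -8$)
$M = \frac{\sqrt{35}}{2}$ ($M = \sqrt{11 - \frac{9}{4}} = \sqrt{\frac{35}{4}} = \frac{\sqrt{35}}{2} \approx 2.958$)
$\left(S{\left(-2,2 \right)} + M\right)^{2} = \left(-8 + \frac{\sqrt{35}}{2}\right)^{2}$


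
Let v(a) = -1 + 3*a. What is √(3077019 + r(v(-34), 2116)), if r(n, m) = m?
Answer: √3079135 ≈ 1754.7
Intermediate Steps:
√(3077019 + r(v(-34), 2116)) = √(3077019 + 2116) = √3079135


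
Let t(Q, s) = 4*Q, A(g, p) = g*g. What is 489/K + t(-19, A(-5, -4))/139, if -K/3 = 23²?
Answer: -62861/73531 ≈ -0.85489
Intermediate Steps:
A(g, p) = g²
K = -1587 (K = -3*23² = -3*529 = -1587)
489/K + t(-19, A(-5, -4))/139 = 489/(-1587) + (4*(-19))/139 = 489*(-1/1587) - 76*1/139 = -163/529 - 76/139 = -62861/73531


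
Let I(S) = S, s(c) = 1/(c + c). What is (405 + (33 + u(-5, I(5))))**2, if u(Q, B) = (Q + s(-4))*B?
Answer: 10883401/64 ≈ 1.7005e+5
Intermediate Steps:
s(c) = 1/(2*c)
u(Q, B) = B*(-1/8 + Q) (u(Q, B) = (Q + (1/2)/(-4))*B = (Q + (1/2)*(-1/4))*B = (Q - 1/8)*B = (-1/8 + Q)*B = B*(-1/8 + Q))
(405 + (33 + u(-5, I(5))))**2 = (405 + (33 + 5*(-1/8 - 5)))**2 = (405 + (33 + 5*(-41/8)))**2 = (405 + (33 - 205/8))**2 = (405 + 59/8)**2 = (3299/8)**2 = 10883401/64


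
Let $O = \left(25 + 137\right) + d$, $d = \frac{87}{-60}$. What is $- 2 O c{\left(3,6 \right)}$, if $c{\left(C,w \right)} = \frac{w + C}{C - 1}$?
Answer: $- \frac{28899}{20} \approx -1444.9$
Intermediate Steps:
$d = - \frac{29}{20}$ ($d = 87 \left(- \frac{1}{60}\right) = - \frac{29}{20} \approx -1.45$)
$c{\left(C,w \right)} = \frac{C + w}{-1 + C}$
$O = \frac{3211}{20}$ ($O = \left(25 + 137\right) - \frac{29}{20} = 162 - \frac{29}{20} = \frac{3211}{20} \approx 160.55$)
$- 2 O c{\left(3,6 \right)} = - 2 \frac{3211 \frac{3 + 6}{-1 + 3}}{20} = - 2 \frac{3211 \cdot \frac{1}{2} \cdot 9}{20} = - 2 \cdot \frac{3211}{20} \cdot \frac{9}{2} = \left(-2\right) \frac{28899}{40} = - \frac{28899}{20}$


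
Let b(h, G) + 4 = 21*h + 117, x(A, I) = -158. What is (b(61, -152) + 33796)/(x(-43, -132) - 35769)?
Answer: -35190/35927 ≈ -0.97949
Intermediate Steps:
b(h, G) = 113 + 21*h (b(h, G) = -4 + (21*h + 117) = -4 + (117 + 21*h) = 113 + 21*h)
(b(61, -152) + 33796)/(x(-43, -132) - 35769) = ((113 + 21*61) + 33796)/(-158 - 35769) = ((113 + 1281) + 33796)/(-35927) = (1394 + 33796)*(-1/35927) = 35190*(-1/35927) = -35190/35927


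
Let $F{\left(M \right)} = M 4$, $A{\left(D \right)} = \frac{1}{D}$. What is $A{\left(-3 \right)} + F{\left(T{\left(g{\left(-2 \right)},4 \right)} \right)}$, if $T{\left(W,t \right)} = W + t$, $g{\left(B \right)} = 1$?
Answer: $\frac{59}{3} \approx 19.667$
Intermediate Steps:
$F{\left(M \right)} = 4 M$
$A{\left(-3 \right)} + F{\left(T{\left(g{\left(-2 \right)},4 \right)} \right)} = \frac{1}{-3} + 4 \left(1 + 4\right) = - \frac{1}{3} + 4 \cdot 5 = - \frac{1}{3} + 20 = \frac{59}{3}$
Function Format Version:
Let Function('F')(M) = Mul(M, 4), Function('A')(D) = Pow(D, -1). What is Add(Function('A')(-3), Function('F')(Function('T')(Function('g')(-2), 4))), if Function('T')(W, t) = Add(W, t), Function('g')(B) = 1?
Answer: Rational(59, 3) ≈ 19.667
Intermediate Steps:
Function('F')(M) = Mul(4, M)
Add(Function('A')(-3), Function('F')(Function('T')(Function('g')(-2), 4))) = Add(Pow(-3, -1), Mul(4, Add(1, 4))) = Add(Rational(-1, 3), Mul(4, 5)) = Add(Rational(-1, 3), 20) = Rational(59, 3)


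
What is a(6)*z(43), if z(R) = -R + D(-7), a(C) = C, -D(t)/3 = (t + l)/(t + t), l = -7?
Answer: -276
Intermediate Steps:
D(t) = -3*(-7 + t)/(2*t) (D(t) = -3*(t - 7)/(t + t) = -3*(-7 + t)/(2*t))
z(R) = -3 - R (z(R) = -R + (3/2)*(7 - 1*(-7))/(-7) = -R + (3/2)*(-⅐)*(7 + 7) = -R + (3/2)*(-⅐)*14 = -R - 3 = -3 - R)
a(6)*z(43) = 6*(-3 - 1*43) = 6*(-3 - 43) = 6*(-46) = -276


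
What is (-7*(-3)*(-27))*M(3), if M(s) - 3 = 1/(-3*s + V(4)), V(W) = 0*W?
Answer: -1638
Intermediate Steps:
V(W) = 0
M(s) = 3 - 1/(3*s) (M(s) = 3 + 1/(-3*s + 0) = 3 + 1/(-3*s) = 3 - 1/(3*s))
(-7*(-3)*(-27))*M(3) = (-7*(-3)*(-27))*(3 - ⅓/3) = (21*(-27))*(3 - ⅓*⅓) = -567*(3 - ⅑) = -567*26/9 = -1638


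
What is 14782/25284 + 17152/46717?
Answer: 562120931/590596314 ≈ 0.95179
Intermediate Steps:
14782/25284 + 17152/46717 = 14782*(1/25284) + 17152*(1/46717) = 7391/12642 + 17152/46717 = 562120931/590596314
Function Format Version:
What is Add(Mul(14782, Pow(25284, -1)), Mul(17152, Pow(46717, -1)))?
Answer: Rational(562120931, 590596314) ≈ 0.95179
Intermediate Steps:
Add(Mul(14782, Pow(25284, -1)), Mul(17152, Pow(46717, -1))) = Add(Mul(14782, Rational(1, 25284)), Mul(17152, Rational(1, 46717))) = Add(Rational(7391, 12642), Rational(17152, 46717)) = Rational(562120931, 590596314)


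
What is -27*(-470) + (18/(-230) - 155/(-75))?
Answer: 4378736/345 ≈ 12692.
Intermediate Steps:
-27*(-470) + (18/(-230) - 155/(-75)) = 12690 + (18*(-1/230) - 155*(-1/75)) = 12690 + (-9/115 + 31/15) = 12690 + 686/345 = 4378736/345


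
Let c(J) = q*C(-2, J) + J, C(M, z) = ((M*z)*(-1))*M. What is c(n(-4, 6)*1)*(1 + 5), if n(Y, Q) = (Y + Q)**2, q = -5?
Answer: 504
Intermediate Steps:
C(M, z) = -z*M**2 (C(M, z) = (-M*z)*M = -z*M**2)
n(Y, Q) = (Q + Y)**2
c(J) = 21*J (c(J) = -(-5)*J*(-2)**2 + J = -(-5)*J*4 + J = -(-20)*J + J = 20*J + J = 21*J)
c(n(-4, 6)*1)*(1 + 5) = (21*((6 - 4)**2*1))*(1 + 5) = (21*(2**2*1))*6 = (21*(4*1))*6 = (21*4)*6 = 84*6 = 504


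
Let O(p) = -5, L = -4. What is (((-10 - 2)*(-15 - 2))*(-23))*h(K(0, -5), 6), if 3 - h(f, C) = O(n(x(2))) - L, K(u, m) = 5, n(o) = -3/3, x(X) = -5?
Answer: -18768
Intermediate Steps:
n(o) = -1 (n(o) = -3*⅓ = -1)
h(f, C) = 4 (h(f, C) = 3 - (-5 - 1*(-4)) = 3 - (-5 + 4) = 3 - 1*(-1) = 3 + 1 = 4)
(((-10 - 2)*(-15 - 2))*(-23))*h(K(0, -5), 6) = (((-10 - 2)*(-15 - 2))*(-23))*4 = (-12*(-17)*(-23))*4 = (204*(-23))*4 = -4692*4 = -18768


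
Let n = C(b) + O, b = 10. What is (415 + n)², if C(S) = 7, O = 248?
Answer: 448900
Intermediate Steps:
n = 255 (n = 7 + 248 = 255)
(415 + n)² = (415 + 255)² = 670² = 448900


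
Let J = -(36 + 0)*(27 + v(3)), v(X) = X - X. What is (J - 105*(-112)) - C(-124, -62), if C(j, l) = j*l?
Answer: 3100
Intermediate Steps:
v(X) = 0
J = -972 (J = -(36 + 0)*(27 + 0) = -36*27 = -1*972 = -972)
(J - 105*(-112)) - C(-124, -62) = (-972 - 105*(-112)) - (-124)*(-62) = (-972 + 11760) - 1*7688 = 10788 - 7688 = 3100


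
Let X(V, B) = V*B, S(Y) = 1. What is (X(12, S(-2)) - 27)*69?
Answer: -1035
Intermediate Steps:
X(V, B) = B*V
(X(12, S(-2)) - 27)*69 = (1*12 - 27)*69 = (12 - 27)*69 = -15*69 = -1035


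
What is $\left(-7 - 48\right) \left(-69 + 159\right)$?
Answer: $-4950$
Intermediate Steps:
$\left(-7 - 48\right) \left(-69 + 159\right) = \left(-55\right) 90 = -4950$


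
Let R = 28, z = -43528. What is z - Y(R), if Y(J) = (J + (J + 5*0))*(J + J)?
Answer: -46664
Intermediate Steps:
Y(J) = 4*J² (Y(J) = (J + (J + 0))*(2*J) = (J + J)*(2*J) = (2*J)*(2*J) = 4*J²)
z - Y(R) = -43528 - 4*28² = -43528 - 4*784 = -43528 - 1*3136 = -43528 - 3136 = -46664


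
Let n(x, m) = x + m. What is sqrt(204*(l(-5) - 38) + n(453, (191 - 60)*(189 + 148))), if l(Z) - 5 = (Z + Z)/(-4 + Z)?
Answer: 2*sqrt(85713)/3 ≈ 195.18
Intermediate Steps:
l(Z) = 5 + 2*Z/(-4 + Z) (l(Z) = 5 + (Z + Z)/(-4 + Z) = 5 + (2*Z)/(-4 + Z) = 5 + 2*Z/(-4 + Z))
n(x, m) = m + x
sqrt(204*(l(-5) - 38) + n(453, (191 - 60)*(189 + 148))) = sqrt(204*((-20 + 7*(-5))/(-4 - 5) - 38) + ((191 - 60)*(189 + 148) + 453)) = sqrt(204*((-20 - 35)/(-9) - 38) + (131*337 + 453)) = sqrt(204*(-1/9*(-55) - 38) + (44147 + 453)) = sqrt(204*(55/9 - 38) + 44600) = sqrt(204*(-287/9) + 44600) = sqrt(-19516/3 + 44600) = sqrt(114284/3) = 2*sqrt(85713)/3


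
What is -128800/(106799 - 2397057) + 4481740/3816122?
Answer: 2688964350630/2184975984869 ≈ 1.2307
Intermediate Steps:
-128800/(106799 - 2397057) + 4481740/3816122 = -128800/(-2290258) + 4481740*(1/3816122) = -128800*(-1/2290258) + 2240870/1908061 = 64400/1145129 + 2240870/1908061 = 2688964350630/2184975984869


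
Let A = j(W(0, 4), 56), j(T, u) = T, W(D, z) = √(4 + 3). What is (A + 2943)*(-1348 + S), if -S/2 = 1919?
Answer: -15262398 - 5186*√7 ≈ -1.5276e+7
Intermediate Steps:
S = -3838 (S = -2*1919 = -3838)
W(D, z) = √7
A = √7 ≈ 2.6458
(A + 2943)*(-1348 + S) = (√7 + 2943)*(-1348 - 3838) = (2943 + √7)*(-5186) = -15262398 - 5186*√7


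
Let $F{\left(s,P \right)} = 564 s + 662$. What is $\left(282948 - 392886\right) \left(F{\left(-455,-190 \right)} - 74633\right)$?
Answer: $36344513358$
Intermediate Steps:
$F{\left(s,P \right)} = 662 + 564 s$
$\left(282948 - 392886\right) \left(F{\left(-455,-190 \right)} - 74633\right) = \left(282948 - 392886\right) \left(\left(662 + 564 \left(-455\right)\right) - 74633\right) = - 109938 \left(\left(662 - 256620\right) - 74633\right) = - 109938 \left(-255958 - 74633\right) = \left(-109938\right) \left(-330591\right) = 36344513358$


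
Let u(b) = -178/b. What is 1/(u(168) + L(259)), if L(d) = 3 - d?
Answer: -84/21593 ≈ -0.0038901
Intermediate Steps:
1/(u(168) + L(259)) = 1/(-178/168 + (3 - 1*259)) = 1/(-178*1/168 + (3 - 259)) = 1/(-89/84 - 256) = 1/(-21593/84) = -84/21593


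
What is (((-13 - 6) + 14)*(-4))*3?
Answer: 60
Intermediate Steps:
(((-13 - 6) + 14)*(-4))*3 = ((-19 + 14)*(-4))*3 = -5*(-4)*3 = 20*3 = 60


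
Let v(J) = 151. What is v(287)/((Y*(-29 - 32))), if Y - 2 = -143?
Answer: 151/8601 ≈ 0.017556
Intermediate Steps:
Y = -141 (Y = 2 - 143 = -141)
v(287)/((Y*(-29 - 32))) = 151/((-141*(-29 - 32))) = 151/((-141*(-61))) = 151/8601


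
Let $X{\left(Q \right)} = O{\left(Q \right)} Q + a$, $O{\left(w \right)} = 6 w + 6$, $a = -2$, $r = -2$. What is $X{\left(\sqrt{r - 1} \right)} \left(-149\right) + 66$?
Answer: $3046 - 894 i \sqrt{3} \approx 3046.0 - 1548.5 i$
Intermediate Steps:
$O{\left(w \right)} = 6 + 6 w$
$X{\left(Q \right)} = -2 + Q \left(6 + 6 Q\right)$ ($X{\left(Q \right)} = \left(6 + 6 Q\right) Q - 2 = Q \left(6 + 6 Q\right) - 2 = -2 + Q \left(6 + 6 Q\right)$)
$X{\left(\sqrt{r - 1} \right)} \left(-149\right) + 66 = \left(-2 + 6 \sqrt{-2 - 1} \left(1 + \sqrt{-2 - 1}\right)\right) \left(-149\right) + 66 = \left(-2 + 6 \sqrt{-3} \left(1 + \sqrt{-3}\right)\right) \left(-149\right) + 66 = \left(-2 + 6 i \sqrt{3} \left(1 + i \sqrt{3}\right)\right) \left(-149\right) + 66 = \left(298 - 894 i \sqrt{3} \left(1 + i \sqrt{3}\right)\right) + 66 = 364 - 894 i \sqrt{3} \left(1 + i \sqrt{3}\right)$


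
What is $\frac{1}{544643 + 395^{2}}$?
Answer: $\frac{1}{700668} \approx 1.4272 \cdot 10^{-6}$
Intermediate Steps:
$\frac{1}{544643 + 395^{2}} = \frac{1}{544643 + 156025} = \frac{1}{700668}$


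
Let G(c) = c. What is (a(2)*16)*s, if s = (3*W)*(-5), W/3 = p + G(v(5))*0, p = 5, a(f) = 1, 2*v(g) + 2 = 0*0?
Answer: -3600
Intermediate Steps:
v(g) = -1 (v(g) = -1 + (0*0)/2 = -1 + (1/2)*0 = -1 + 0 = -1)
W = 15 (W = 3*(5 - 1*0) = 3*(5 + 0) = 3*5 = 15)
s = -225 (s = (3*15)*(-5) = 45*(-5) = -225)
(a(2)*16)*s = (1*16)*(-225) = 16*(-225) = -3600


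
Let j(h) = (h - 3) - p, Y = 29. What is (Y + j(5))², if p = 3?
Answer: 784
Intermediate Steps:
j(h) = -6 + h (j(h) = (h - 3) - 1*3 = (-3 + h) - 3 = -6 + h)
(Y + j(5))² = (29 + (-6 + 5))² = (29 - 1)² = 28² = 784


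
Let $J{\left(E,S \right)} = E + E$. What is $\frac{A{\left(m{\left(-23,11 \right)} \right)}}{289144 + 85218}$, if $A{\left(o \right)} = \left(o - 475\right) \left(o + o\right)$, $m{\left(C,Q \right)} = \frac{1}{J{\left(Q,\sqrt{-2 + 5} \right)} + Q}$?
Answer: $- \frac{15674}{203840109} \approx -7.6894 \cdot 10^{-5}$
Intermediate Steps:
$J{\left(E,S \right)} = 2 E$
$m{\left(C,Q \right)} = \frac{1}{3 Q}$ ($m{\left(C,Q \right)} = \frac{1}{2 Q + Q} = \frac{1}{3 Q}$)
$A{\left(o \right)} = 2 o \left(-475 + o\right)$ ($A{\left(o \right)} = \left(-475 + o\right) 2 o = 2 o \left(-475 + o\right)$)
$\frac{A{\left(m{\left(-23,11 \right)} \right)}}{289144 + 85218} = \frac{2 \frac{1}{3 \cdot 11} \left(-475 + \frac{1}{3 \cdot 11}\right)}{289144 + 85218} = \frac{2 \cdot \frac{1}{3} \cdot \frac{1}{11} \left(-475 + \frac{1}{3} \cdot \frac{1}{11}\right)}{374362} = 2 \cdot \frac{1}{33} \left(-475 + \frac{1}{33}\right) \frac{1}{374362} = 2 \cdot \frac{1}{33} \left(- \frac{15674}{33}\right) \frac{1}{374362} = \left(- \frac{31348}{1089}\right) \frac{1}{374362} = - \frac{15674}{203840109}$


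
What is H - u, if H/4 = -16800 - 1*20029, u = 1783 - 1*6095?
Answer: -143004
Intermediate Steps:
u = -4312 (u = 1783 - 6095 = -4312)
H = -147316 (H = 4*(-16800 - 1*20029) = 4*(-16800 - 20029) = 4*(-36829) = -147316)
H - u = -147316 - 1*(-4312) = -147316 + 4312 = -143004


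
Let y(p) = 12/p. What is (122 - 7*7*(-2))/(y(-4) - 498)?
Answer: -220/501 ≈ -0.43912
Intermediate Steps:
(122 - 7*7*(-2))/(y(-4) - 498) = (122 - 7*7*(-2))/(12/(-4) - 498) = (122 - 49*(-2))/(12*(-1/4) - 498) = (122 + 98)/(-3 - 498) = 220/(-501) = 220*(-1/501) = -220/501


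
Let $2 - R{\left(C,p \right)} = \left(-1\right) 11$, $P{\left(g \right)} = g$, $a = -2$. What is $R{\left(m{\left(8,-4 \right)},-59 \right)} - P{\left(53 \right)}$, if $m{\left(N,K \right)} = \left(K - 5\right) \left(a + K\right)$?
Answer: $-40$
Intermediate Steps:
$m{\left(N,K \right)} = \left(-5 + K\right) \left(-2 + K\right)$ ($m{\left(N,K \right)} = \left(K - 5\right) \left(-2 + K\right) = \left(-5 + K\right) \left(-2 + K\right)$)
$R{\left(C,p \right)} = 13$ ($R{\left(C,p \right)} = 2 - \left(-1\right) 11 = 2 - -11 = 2 + 11 = 13$)
$R{\left(m{\left(8,-4 \right)},-59 \right)} - P{\left(53 \right)} = 13 - 53 = -40$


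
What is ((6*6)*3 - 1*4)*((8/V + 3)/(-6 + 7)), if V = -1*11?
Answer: 2600/11 ≈ 236.36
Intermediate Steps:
V = -11
((6*6)*3 - 1*4)*((8/V + 3)/(-6 + 7)) = ((6*6)*3 - 1*4)*((8/(-11) + 3)/(-6 + 7)) = (36*3 - 4)*((8*(-1/11) + 3)/1) = (108 - 4)*((-8/11 + 3)*1) = 104*((25/11)*1) = 104*(25/11) = 2600/11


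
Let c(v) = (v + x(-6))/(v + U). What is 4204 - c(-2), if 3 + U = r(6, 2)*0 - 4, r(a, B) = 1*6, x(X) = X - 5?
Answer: 37823/9 ≈ 4202.6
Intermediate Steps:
x(X) = -5 + X
r(a, B) = 6
U = -7 (U = -3 + (6*0 - 4) = -3 + (0 - 4) = -3 - 4 = -7)
c(v) = (-11 + v)/(-7 + v) (c(v) = (v + (-5 - 6))/(v - 7) = (v - 11)/(-7 + v) = (-11 + v)/(-7 + v))
4204 - c(-2) = 4204 - (-11 - 2)/(-7 - 2) = 4204 - (-13)/(-9) = 4204 - (-1)*(-13)/9 = 4204 - 1*13/9 = 4204 - 13/9 = 37823/9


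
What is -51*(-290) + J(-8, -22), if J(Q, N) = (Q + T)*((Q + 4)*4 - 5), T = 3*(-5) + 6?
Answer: 15147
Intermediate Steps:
T = -9 (T = -15 + 6 = -9)
J(Q, N) = (-9 + Q)*(11 + 4*Q) (J(Q, N) = (Q - 9)*((Q + 4)*4 - 5) = (-9 + Q)*((4 + Q)*4 - 5) = (-9 + Q)*((16 + 4*Q) - 5) = (-9 + Q)*(11 + 4*Q))
-51*(-290) + J(-8, -22) = -51*(-290) + (-99 - 25*(-8) + 4*(-8)²) = 14790 + (-99 + 200 + 4*64) = 14790 + (-99 + 200 + 256) = 14790 + 357 = 15147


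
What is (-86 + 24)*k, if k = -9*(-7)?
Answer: -3906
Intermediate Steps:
k = 63 (k = -1*(-63) = 63)
(-86 + 24)*k = (-86 + 24)*63 = -62*63 = -3906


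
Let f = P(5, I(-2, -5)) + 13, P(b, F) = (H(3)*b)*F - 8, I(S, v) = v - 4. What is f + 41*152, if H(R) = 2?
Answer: 6147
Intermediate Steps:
I(S, v) = -4 + v
P(b, F) = -8 + 2*F*b (P(b, F) = (2*b)*F - 8 = 2*F*b - 8 = -8 + 2*F*b)
f = -85 (f = (-8 + 2*(-4 - 5)*5) + 13 = (-8 + 2*(-9)*5) + 13 = (-8 - 90) + 13 = -98 + 13 = -85)
f + 41*152 = -85 + 41*152 = -85 + 6232 = 6147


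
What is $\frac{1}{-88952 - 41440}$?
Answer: $- \frac{1}{130392} \approx -7.6692 \cdot 10^{-6}$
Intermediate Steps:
$\frac{1}{-88952 - 41440} = \frac{1}{-130392} = - \frac{1}{130392}$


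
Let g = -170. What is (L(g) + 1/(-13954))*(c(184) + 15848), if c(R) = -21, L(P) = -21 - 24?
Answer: -9938263937/13954 ≈ -7.1222e+5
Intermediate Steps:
L(P) = -45
(L(g) + 1/(-13954))*(c(184) + 15848) = (-45 + 1/(-13954))*(-21 + 15848) = (-45 - 1/13954)*15827 = -627931/13954*15827 = -9938263937/13954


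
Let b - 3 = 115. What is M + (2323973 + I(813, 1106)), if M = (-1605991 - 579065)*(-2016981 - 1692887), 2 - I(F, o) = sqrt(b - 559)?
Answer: 8106271656583 - 21*I ≈ 8.1063e+12 - 21.0*I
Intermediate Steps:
b = 118 (b = 3 + 115 = 118)
I(F, o) = 2 - 21*I (I(F, o) = 2 - sqrt(118 - 559) = 2 - sqrt(-441) = 2 - 21*I)
M = 8106269332608 (M = -2185056*(-3709868) = 8106269332608)
M + (2323973 + I(813, 1106)) = 8106269332608 + (2323973 + (2 - 21*I)) = 8106269332608 + (2323975 - 21*I) = 8106271656583 - 21*I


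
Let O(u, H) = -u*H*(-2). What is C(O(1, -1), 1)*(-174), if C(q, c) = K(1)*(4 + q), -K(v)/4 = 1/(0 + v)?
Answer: 1392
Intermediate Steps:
K(v) = -4/v (K(v) = -4/(0 + v) = -4/v)
O(u, H) = 2*H*u (O(u, H) = -H*u*(-2) = 2*H*u)
C(q, c) = -16 - 4*q (C(q, c) = (-4/1)*(4 + q) = (-4*1)*(4 + q) = -4*(4 + q) = -16 - 4*q)
C(O(1, -1), 1)*(-174) = (-16 - 8*(-1))*(-174) = (-16 - 4*(-2))*(-174) = (-16 + 8)*(-174) = -8*(-174) = 1392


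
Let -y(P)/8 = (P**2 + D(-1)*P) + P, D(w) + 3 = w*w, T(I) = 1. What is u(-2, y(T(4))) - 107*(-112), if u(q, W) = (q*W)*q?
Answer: 11984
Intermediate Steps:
D(w) = -3 + w**2 (D(w) = -3 + w*w = -3 + w**2)
y(P) = -8*P**2 + 8*P (y(P) = -8*((P**2 + (-3 + (-1)**2)*P) + P) = -8*((P**2 + (-3 + 1)*P) + P) = -8*((P**2 - 2*P) + P) = -8*(P**2 - P) = -8*P**2 + 8*P)
u(q, W) = W*q**2 (u(q, W) = (W*q)*q = W*q**2)
u(-2, y(T(4))) - 107*(-112) = (8*1*(1 - 1*1))*(-2)**2 - 107*(-112) = (8*1*(1 - 1))*4 + 11984 = (8*1*0)*4 + 11984 = 0*4 + 11984 = 0 + 11984 = 11984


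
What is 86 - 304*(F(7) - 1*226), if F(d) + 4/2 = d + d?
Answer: 65142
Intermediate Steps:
F(d) = -2 + 2*d (F(d) = -2 + (d + d) = -2 + 2*d)
86 - 304*(F(7) - 1*226) = 86 - 304*((-2 + 2*7) - 1*226) = 86 - 304*((-2 + 14) - 226) = 86 - 304*(12 - 226) = 86 - 304*(-214) = 86 + 65056 = 65142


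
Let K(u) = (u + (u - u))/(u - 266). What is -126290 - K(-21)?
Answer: -5177893/41 ≈ -1.2629e+5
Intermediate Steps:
K(u) = u/(-266 + u) (K(u) = (u + 0)/(-266 + u) = u/(-266 + u))
-126290 - K(-21) = -126290 - (-21)/(-266 - 21) = -126290 - (-21)/(-287) = -126290 - (-21)*(-1)/287 = -126290 - 1*3/41 = -126290 - 3/41 = -5177893/41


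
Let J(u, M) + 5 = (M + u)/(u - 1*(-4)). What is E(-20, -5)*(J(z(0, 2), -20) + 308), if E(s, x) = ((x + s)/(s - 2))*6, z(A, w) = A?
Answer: 22350/11 ≈ 2031.8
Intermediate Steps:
J(u, M) = -5 + (M + u)/(4 + u) (J(u, M) = -5 + (M + u)/(u - 1*(-4)) = -5 + (M + u)/(u + 4) = -5 + (M + u)/(4 + u))
E(s, x) = 6*(s + x)/(-2 + s) (E(s, x) = ((s + x)/(-2 + s))*6 = 6*(s + x)/(-2 + s))
E(-20, -5)*(J(z(0, 2), -20) + 308) = (6*(-20 - 5)/(-2 - 20))*((-20 - 20 - 4*0)/(4 + 0) + 308) = (6*(-25)/(-22))*((-20 - 20 + 0)/4 + 308) = (6*(-1/22)*(-25))*((¼)*(-40) + 308) = 75*(-10 + 308)/11 = (75/11)*298 = 22350/11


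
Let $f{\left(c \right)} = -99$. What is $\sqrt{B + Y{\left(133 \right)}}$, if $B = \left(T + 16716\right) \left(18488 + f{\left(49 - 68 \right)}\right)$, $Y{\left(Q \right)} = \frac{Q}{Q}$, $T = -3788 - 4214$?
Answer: $\sqrt{160241747} \approx 12659.0$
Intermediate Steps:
$T = -8002$ ($T = -3788 - 4214 = -8002$)
$Y{\left(Q \right)} = 1$
$B = 160241746$ ($B = \left(-8002 + 16716\right) \left(18488 - 99\right) = 8714 \cdot 18389 = 160241746$)
$\sqrt{B + Y{\left(133 \right)}} = \sqrt{160241746 + 1} = \sqrt{160241747}$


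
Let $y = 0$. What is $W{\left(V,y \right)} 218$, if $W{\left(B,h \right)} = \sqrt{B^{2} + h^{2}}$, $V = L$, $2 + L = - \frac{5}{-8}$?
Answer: $\frac{1199}{4} \approx 299.75$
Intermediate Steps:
$L = - \frac{11}{8}$ ($L = -2 - \frac{5}{-8} = -2 - - \frac{5}{8} = -2 + \frac{5}{8} = - \frac{11}{8} \approx -1.375$)
$V = - \frac{11}{8} \approx -1.375$
$W{\left(V,y \right)} 218 = \sqrt{\left(- \frac{11}{8}\right)^{2} + 0^{2}} \cdot 218 = \sqrt{\frac{121}{64} + 0} \cdot 218 = \sqrt{\frac{121}{64}} \cdot 218 = \frac{11}{8} \cdot 218 = \frac{1199}{4}$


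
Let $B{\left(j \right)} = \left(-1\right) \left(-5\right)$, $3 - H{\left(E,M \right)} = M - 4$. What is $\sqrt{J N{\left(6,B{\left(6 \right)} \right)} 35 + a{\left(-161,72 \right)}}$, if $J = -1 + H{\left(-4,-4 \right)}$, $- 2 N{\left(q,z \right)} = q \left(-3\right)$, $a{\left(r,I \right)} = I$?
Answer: $3 \sqrt{358} \approx 56.763$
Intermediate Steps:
$H{\left(E,M \right)} = 7 - M$ ($H{\left(E,M \right)} = 3 - \left(M - 4\right) = 3 - \left(-4 + M\right) = 7 - M$)
$B{\left(j \right)} = 5$
$N{\left(q,z \right)} = \frac{3 q}{2}$ ($N{\left(q,z \right)} = - \frac{q \left(-3\right)}{2} = - \frac{\left(-3\right) q}{2} = \frac{3 q}{2}$)
$J = 10$ ($J = -1 + \left(7 - -4\right) = -1 + \left(7 + 4\right) = -1 + 11 = 10$)
$\sqrt{J N{\left(6,B{\left(6 \right)} \right)} 35 + a{\left(-161,72 \right)}} = \sqrt{10 \cdot \frac{3}{2} \cdot 6 \cdot 35 + 72} = \sqrt{10 \cdot 9 \cdot 35 + 72} = \sqrt{90 \cdot 35 + 72} = \sqrt{3150 + 72} = \sqrt{3222} = 3 \sqrt{358}$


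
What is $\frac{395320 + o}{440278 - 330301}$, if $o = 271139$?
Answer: $\frac{222153}{36659} \approx 6.06$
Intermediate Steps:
$\frac{395320 + o}{440278 - 330301} = \frac{395320 + 271139}{440278 - 330301} = \frac{666459}{109977} = 666459 \cdot \frac{1}{109977} = \frac{222153}{36659}$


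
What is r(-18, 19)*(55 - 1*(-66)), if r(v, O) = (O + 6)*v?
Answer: -54450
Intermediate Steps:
r(v, O) = v*(6 + O) (r(v, O) = (6 + O)*v = v*(6 + O))
r(-18, 19)*(55 - 1*(-66)) = (-18*(6 + 19))*(55 - 1*(-66)) = (-18*25)*(55 + 66) = -450*121 = -54450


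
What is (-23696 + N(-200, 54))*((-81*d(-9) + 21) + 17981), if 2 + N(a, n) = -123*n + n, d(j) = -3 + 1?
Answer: -550114904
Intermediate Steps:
d(j) = -2
N(a, n) = -2 - 122*n (N(a, n) = -2 + (-123*n + n) = -2 - 122*n)
(-23696 + N(-200, 54))*((-81*d(-9) + 21) + 17981) = (-23696 + (-2 - 122*54))*((-81*(-2) + 21) + 17981) = (-23696 + (-2 - 6588))*((162 + 21) + 17981) = (-23696 - 6590)*(183 + 17981) = -30286*18164 = -550114904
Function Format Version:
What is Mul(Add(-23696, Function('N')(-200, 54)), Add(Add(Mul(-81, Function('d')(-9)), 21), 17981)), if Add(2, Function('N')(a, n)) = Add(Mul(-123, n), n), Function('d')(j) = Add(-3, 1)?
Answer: -550114904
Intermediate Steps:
Function('d')(j) = -2
Function('N')(a, n) = Add(-2, Mul(-122, n)) (Function('N')(a, n) = Add(-2, Add(Mul(-123, n), n)) = Add(-2, Mul(-122, n)))
Mul(Add(-23696, Function('N')(-200, 54)), Add(Add(Mul(-81, Function('d')(-9)), 21), 17981)) = Mul(Add(-23696, Add(-2, Mul(-122, 54))), Add(Add(Mul(-81, -2), 21), 17981)) = Mul(Add(-23696, Add(-2, -6588)), Add(Add(162, 21), 17981)) = Mul(Add(-23696, -6590), Add(183, 17981)) = Mul(-30286, 18164) = -550114904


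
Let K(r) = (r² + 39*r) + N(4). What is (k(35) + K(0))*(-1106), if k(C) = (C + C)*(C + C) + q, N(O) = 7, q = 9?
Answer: -5437096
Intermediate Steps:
k(C) = 9 + 4*C² (k(C) = (C + C)*(C + C) + 9 = (2*C)*(2*C) + 9 = 4*C² + 9 = 9 + 4*C²)
K(r) = 7 + r² + 39*r (K(r) = (r² + 39*r) + 7 = 7 + r² + 39*r)
(k(35) + K(0))*(-1106) = ((9 + 4*35²) + (7 + 0² + 39*0))*(-1106) = ((9 + 4*1225) + (7 + 0 + 0))*(-1106) = ((9 + 4900) + 7)*(-1106) = (4909 + 7)*(-1106) = 4916*(-1106) = -5437096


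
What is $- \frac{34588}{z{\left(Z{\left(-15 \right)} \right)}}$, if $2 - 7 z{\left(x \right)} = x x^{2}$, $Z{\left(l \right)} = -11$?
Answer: $- \frac{242116}{1333} \approx -181.63$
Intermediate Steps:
$z{\left(x \right)} = \frac{2}{7} - \frac{x^{3}}{7}$ ($z{\left(x \right)} = \frac{2}{7} - \frac{x x^{2}}{7} = \frac{2}{7} - \frac{x^{3}}{7}$)
$- \frac{34588}{z{\left(Z{\left(-15 \right)} \right)}} = - \frac{34588}{\frac{2}{7} - \frac{\left(-11\right)^{3}}{7}} = - \frac{34588}{\frac{2}{7} - - \frac{1331}{7}} = - \frac{34588}{\frac{2}{7} + \frac{1331}{7}} = - \frac{34588}{\frac{1333}{7}} = \left(-34588\right) \frac{7}{1333} = - \frac{242116}{1333}$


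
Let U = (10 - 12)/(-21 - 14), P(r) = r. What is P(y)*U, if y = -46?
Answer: -92/35 ≈ -2.6286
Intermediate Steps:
U = 2/35 (U = -2/(-35) = -2*(-1/35) = 2/35 ≈ 0.057143)
P(y)*U = -46*2/35 = -92/35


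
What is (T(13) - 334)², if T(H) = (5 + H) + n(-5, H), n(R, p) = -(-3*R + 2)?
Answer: 110889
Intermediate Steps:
n(R, p) = -2 + 3*R (n(R, p) = -(2 - 3*R) = -2 + 3*R)
T(H) = -12 + H (T(H) = (5 + H) + (-2 + 3*(-5)) = (5 + H) + (-2 - 15) = (5 + H) - 17 = -12 + H)
(T(13) - 334)² = ((-12 + 13) - 334)² = (1 - 334)² = (-333)² = 110889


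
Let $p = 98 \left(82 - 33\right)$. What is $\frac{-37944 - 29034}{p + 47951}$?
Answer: $- \frac{66978}{52753} \approx -1.2697$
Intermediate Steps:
$p = 4802$ ($p = 98 \cdot 49 = 4802$)
$\frac{-37944 - 29034}{p + 47951} = \frac{-37944 - 29034}{4802 + 47951} = - \frac{66978}{52753}$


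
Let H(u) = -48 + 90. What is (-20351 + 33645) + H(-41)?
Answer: 13336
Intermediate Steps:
H(u) = 42
(-20351 + 33645) + H(-41) = (-20351 + 33645) + 42 = 13294 + 42 = 13336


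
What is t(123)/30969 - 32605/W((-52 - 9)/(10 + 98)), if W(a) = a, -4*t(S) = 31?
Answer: 14071274579/243756 ≈ 57727.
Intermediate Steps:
t(S) = -31/4 (t(S) = -1/4*31 = -31/4)
t(123)/30969 - 32605/W((-52 - 9)/(10 + 98)) = -31/4/30969 - 32605*(10 + 98)/(-52 - 9) = -31/4*1/30969 - 32605/((-61/108)) = -1/3996 - 32605/((-61*1/108)) = -1/3996 - 32605/(-61/108) = -1/3996 - 32605*(-108/61) = -1/3996 + 3521340/61 = 14071274579/243756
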